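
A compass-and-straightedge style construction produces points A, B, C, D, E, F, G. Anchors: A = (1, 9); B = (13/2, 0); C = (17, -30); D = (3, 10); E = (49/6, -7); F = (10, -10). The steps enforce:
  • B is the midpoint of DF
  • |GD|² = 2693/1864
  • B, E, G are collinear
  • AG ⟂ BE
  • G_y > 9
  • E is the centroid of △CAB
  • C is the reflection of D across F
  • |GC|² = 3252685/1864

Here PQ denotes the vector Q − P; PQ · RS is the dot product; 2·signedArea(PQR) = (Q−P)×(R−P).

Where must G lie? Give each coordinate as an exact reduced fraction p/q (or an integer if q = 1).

G = (3893/932, 9093/932)

1. G_x = 3893/932  [B, E, G are collinear ∩ AG ⟂ BE]
2. G_y = 9093/932  [B, E, G are collinear ∩ AG ⟂ BE]
   → G = (3893/932, 9093/932)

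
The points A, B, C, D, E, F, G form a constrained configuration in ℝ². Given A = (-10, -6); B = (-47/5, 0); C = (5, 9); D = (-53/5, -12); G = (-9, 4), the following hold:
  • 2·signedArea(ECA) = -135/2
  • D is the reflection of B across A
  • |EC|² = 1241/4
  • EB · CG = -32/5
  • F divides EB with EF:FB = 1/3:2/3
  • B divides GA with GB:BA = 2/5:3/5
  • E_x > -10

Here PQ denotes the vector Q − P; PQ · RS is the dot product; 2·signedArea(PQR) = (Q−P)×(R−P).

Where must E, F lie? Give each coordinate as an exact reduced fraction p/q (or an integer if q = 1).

1. E_x = -19/2  [2·signedArea(ECA) = -135/2 ∩ EB · CG = -32/5]
2. E_y = -1  [2·signedArea(ECA) = -135/2 ∩ EB · CG = -32/5]
   → E = (-19/2, -1)
3. F_x = -142/15  [F divides EB with EF:FB = 1/3:2/3]
4. F_y = -2/3  [F divides EB with EF:FB = 1/3:2/3]
   → F = (-142/15, -2/3)

E = (-19/2, -1)
F = (-142/15, -2/3)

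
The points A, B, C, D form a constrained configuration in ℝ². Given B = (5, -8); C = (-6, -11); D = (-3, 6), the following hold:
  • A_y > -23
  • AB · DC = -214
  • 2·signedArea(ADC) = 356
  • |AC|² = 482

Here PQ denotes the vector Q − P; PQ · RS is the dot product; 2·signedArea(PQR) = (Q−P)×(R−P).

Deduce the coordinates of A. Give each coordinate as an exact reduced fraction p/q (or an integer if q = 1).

1. A_x = 13  [2·signedArea(ADC) = 356 ∩ AB · DC = -214]
2. A_y = -22  [2·signedArea(ADC) = 356 ∩ AB · DC = -214]
   → A = (13, -22)

A = (13, -22)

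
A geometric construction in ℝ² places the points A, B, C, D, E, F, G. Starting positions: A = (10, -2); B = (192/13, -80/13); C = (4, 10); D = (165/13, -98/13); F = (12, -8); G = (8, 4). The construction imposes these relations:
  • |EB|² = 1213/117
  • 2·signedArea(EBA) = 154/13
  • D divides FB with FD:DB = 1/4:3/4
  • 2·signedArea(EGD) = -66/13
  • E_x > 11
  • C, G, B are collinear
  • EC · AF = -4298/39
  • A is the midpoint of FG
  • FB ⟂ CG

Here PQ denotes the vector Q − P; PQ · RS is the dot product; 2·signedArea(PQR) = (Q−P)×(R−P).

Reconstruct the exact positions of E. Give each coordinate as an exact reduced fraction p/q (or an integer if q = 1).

1. E_x = 451/39  [2·signedArea(EBA) = 154/13 ∩ 2·signedArea(EGD) = -66/13]
2. E_y = -76/13  [2·signedArea(EBA) = 154/13 ∩ 2·signedArea(EGD) = -66/13]
   → E = (451/39, -76/13)

E = (451/39, -76/13)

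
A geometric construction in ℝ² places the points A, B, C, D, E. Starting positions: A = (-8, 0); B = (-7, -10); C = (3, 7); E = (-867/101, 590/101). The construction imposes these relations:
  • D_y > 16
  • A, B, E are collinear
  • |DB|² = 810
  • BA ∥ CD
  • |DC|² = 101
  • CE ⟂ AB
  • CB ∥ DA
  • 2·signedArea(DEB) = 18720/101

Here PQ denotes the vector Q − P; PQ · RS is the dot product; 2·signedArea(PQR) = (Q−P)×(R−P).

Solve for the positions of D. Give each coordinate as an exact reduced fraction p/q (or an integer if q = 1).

1. D_x = 2  [CB ∥ DA ∩ BA ∥ CD]
2. D_y = 17  [CB ∥ DA ∩ BA ∥ CD]
   → D = (2, 17)

D = (2, 17)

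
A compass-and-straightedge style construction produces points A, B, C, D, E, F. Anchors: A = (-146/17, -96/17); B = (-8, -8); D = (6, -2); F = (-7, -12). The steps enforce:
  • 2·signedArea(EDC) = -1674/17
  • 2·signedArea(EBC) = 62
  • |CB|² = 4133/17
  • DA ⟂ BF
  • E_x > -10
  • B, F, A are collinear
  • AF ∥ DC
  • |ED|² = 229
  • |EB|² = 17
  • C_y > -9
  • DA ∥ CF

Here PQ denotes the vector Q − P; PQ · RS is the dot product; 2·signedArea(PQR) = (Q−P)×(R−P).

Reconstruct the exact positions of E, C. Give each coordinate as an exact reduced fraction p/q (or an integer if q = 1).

C = (129/17, -142/17)
E = (-9, -4)

1. C_x = 129/17  [DA ∥ CF ∩ AF ∥ DC]
2. C_y = -142/17  [DA ∥ CF ∩ AF ∥ DC]
   → C = (129/17, -142/17)
3. E_x = -9  [2·signedArea(EDC) = -1674/17 ∩ 2·signedArea(EBC) = 62]
4. E_y = -4  [2·signedArea(EDC) = -1674/17 ∩ 2·signedArea(EBC) = 62]
   → E = (-9, -4)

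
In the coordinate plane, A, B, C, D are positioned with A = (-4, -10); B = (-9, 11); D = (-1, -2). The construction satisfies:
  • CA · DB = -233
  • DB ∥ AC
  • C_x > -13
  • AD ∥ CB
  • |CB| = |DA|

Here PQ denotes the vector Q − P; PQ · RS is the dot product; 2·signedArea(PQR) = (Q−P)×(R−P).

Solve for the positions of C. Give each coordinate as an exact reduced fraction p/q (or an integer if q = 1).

C = (-12, 3)

1. C_x = -12  [AD ∥ CB ∩ DB ∥ AC]
2. C_y = 3  [AD ∥ CB ∩ DB ∥ AC]
   → C = (-12, 3)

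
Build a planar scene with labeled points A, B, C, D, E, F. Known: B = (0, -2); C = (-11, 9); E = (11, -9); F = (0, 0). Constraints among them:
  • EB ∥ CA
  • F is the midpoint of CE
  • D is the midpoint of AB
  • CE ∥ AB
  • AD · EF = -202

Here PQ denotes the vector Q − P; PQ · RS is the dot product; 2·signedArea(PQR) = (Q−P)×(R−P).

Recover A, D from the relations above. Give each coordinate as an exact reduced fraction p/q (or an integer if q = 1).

1. A_x = -22  [CE ∥ AB ∩ EB ∥ CA]
2. A_y = 16  [CE ∥ AB ∩ EB ∥ CA]
   → A = (-22, 16)
3. D_x = -11  [D is the midpoint of AB]
4. D_y = 7  [D is the midpoint of AB]
   → D = (-11, 7)

A = (-22, 16)
D = (-11, 7)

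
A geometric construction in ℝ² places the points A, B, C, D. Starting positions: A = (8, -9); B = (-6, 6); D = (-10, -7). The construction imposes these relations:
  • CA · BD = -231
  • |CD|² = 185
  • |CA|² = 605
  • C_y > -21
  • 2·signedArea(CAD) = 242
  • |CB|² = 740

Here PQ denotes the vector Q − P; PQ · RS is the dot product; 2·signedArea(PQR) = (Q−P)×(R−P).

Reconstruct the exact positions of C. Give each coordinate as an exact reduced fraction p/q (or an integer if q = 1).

C = (-14, -20)

1. C_x = -14  [2·signedArea(CAD) = 242 ∩ CA · BD = -231]
2. C_y = -20  [2·signedArea(CAD) = 242 ∩ CA · BD = -231]
   → C = (-14, -20)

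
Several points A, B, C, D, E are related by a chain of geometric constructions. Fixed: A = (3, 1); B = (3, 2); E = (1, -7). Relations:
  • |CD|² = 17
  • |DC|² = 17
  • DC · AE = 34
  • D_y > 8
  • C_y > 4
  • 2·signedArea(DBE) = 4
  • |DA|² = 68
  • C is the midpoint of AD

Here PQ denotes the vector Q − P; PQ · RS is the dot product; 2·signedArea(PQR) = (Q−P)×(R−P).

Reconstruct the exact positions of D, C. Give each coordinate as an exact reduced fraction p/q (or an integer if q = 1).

1. D_x = 5  [line 9·x + -2·y + -27 = 0 ∩ |DA|² = 68]
2. D_y = 9  [line 9·x + -2·y + -27 = 0 ∩ |DA|² = 68]
   → D = (5, 9)
3. C_x = 4  [C is the midpoint of AD]
4. C_y = 5  [C is the midpoint of AD]
   → C = (4, 5)

C = (4, 5)
D = (5, 9)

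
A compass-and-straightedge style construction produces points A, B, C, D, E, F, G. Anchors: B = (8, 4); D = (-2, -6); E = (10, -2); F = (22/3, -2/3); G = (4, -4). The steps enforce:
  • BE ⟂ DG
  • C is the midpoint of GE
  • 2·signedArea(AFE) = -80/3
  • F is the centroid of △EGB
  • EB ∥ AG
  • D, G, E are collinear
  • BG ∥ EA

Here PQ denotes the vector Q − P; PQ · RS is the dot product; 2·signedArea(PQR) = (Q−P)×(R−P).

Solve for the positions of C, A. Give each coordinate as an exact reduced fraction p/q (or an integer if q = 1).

A = (6, -10)
C = (7, -3)

1. C_x = 7  [C is the midpoint of GE]
2. C_y = -3  [C is the midpoint of GE]
   → C = (7, -3)
3. A_x = 6  [EB ∥ AG ∩ BG ∥ EA]
4. A_y = -10  [EB ∥ AG ∩ BG ∥ EA]
   → A = (6, -10)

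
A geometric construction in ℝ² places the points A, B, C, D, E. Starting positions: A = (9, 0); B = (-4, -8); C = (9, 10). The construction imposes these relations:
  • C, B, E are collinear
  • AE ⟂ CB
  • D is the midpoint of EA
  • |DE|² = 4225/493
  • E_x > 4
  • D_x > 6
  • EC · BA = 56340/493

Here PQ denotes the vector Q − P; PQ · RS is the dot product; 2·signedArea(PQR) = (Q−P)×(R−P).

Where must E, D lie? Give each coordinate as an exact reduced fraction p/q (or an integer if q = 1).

D = (3267/493, 845/493)
E = (2097/493, 1690/493)

1. E_x = 2097/493  [C, B, E are collinear ∩ AE ⟂ CB]
2. E_y = 1690/493  [C, B, E are collinear ∩ AE ⟂ CB]
   → E = (2097/493, 1690/493)
3. D_x = 3267/493  [D is the midpoint of EA]
4. D_y = 845/493  [D is the midpoint of EA]
   → D = (3267/493, 845/493)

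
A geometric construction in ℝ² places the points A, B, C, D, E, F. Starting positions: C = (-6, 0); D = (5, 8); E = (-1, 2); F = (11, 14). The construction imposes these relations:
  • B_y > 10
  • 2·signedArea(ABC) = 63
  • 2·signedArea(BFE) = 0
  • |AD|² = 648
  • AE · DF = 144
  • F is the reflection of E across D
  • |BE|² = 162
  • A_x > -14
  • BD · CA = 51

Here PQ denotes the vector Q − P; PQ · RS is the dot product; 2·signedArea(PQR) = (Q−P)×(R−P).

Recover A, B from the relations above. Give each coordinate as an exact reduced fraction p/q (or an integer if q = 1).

A = (-13, -10)
B = (8, 11)

1. A_x = -13  [line -6·x + -6·y + -138 = 0 ∩ |AD|² = 648]
2. A_y = -10  [line -6·x + -6·y + -138 = 0 ∩ |AD|² = 648]
   → A = (-13, -10)
3. B_x = 8  [2·signedArea(ABC) = 63 ∩ 2·signedArea(BFE) = 0]
4. B_y = 11  [2·signedArea(ABC) = 63 ∩ 2·signedArea(BFE) = 0]
   → B = (8, 11)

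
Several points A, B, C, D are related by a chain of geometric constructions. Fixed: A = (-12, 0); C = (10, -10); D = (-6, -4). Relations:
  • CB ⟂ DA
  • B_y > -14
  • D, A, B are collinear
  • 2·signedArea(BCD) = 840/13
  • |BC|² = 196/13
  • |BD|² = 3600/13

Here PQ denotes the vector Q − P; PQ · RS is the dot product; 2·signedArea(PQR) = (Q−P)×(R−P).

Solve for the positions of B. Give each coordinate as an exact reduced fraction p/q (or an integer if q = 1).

1. B_x = 102/13  [D, A, B are collinear ∩ CB ⟂ DA]
2. B_y = -172/13  [D, A, B are collinear ∩ CB ⟂ DA]
   → B = (102/13, -172/13)

B = (102/13, -172/13)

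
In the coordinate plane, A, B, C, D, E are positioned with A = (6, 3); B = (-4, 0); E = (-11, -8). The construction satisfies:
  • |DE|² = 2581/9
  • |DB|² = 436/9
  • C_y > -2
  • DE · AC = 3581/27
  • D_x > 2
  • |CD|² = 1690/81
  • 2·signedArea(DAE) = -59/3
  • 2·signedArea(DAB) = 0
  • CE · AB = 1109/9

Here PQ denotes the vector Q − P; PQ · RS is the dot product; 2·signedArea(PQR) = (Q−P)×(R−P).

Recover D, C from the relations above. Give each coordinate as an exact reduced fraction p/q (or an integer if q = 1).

1. D_x = 8/3  [2·signedArea(DAB) = 0 ∩ 2·signedArea(DAE) = -59/3]
2. D_y = 2  [2·signedArea(DAB) = 0 ∩ 2·signedArea(DAE) = -59/3]
   → D = (8/3, 2)
3. C_x = -7/9  [CE · AB = 1109/9 ∩ DE · AC = 3581/27]
4. C_y = -1  [CE · AB = 1109/9 ∩ DE · AC = 3581/27]
   → C = (-7/9, -1)

C = (-7/9, -1)
D = (8/3, 2)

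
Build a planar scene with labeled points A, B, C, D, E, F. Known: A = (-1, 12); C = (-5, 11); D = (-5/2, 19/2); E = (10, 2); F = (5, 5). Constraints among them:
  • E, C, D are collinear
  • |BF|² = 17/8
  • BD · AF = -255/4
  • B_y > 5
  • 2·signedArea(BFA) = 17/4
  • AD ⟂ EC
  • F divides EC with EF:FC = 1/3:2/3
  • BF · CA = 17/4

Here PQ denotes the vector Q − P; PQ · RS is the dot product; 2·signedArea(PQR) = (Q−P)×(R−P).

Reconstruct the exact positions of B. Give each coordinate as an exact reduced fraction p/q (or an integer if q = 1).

1. B_x = 15/4  [BD · AF = -255/4 ∩ BF · CA = 17/4]
2. B_y = 23/4  [BD · AF = -255/4 ∩ BF · CA = 17/4]
   → B = (15/4, 23/4)

B = (15/4, 23/4)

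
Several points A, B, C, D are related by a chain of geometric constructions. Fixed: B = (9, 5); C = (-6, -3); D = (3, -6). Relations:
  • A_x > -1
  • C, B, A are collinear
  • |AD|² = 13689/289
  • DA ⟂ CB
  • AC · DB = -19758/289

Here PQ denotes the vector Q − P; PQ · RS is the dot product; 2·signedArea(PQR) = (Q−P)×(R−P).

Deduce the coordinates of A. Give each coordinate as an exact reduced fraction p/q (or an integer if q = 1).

A = (-69/289, 21/289)

1. A_x = -69/289  [C, B, A are collinear ∩ DA ⟂ CB]
2. A_y = 21/289  [C, B, A are collinear ∩ DA ⟂ CB]
   → A = (-69/289, 21/289)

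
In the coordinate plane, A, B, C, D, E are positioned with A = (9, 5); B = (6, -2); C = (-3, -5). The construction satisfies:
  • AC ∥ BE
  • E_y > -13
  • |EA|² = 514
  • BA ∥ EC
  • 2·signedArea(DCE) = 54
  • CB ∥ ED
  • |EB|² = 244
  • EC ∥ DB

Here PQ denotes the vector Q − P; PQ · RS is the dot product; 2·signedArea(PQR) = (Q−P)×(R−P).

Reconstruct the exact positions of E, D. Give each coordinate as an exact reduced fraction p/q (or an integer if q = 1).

1. E_x = -6  [BA ∥ EC ∩ AC ∥ BE]
2. E_y = -12  [BA ∥ EC ∩ AC ∥ BE]
   → E = (-6, -12)
3. D_x = 3  [EC ∥ DB ∩ CB ∥ ED]
4. D_y = -9  [EC ∥ DB ∩ CB ∥ ED]
   → D = (3, -9)

D = (3, -9)
E = (-6, -12)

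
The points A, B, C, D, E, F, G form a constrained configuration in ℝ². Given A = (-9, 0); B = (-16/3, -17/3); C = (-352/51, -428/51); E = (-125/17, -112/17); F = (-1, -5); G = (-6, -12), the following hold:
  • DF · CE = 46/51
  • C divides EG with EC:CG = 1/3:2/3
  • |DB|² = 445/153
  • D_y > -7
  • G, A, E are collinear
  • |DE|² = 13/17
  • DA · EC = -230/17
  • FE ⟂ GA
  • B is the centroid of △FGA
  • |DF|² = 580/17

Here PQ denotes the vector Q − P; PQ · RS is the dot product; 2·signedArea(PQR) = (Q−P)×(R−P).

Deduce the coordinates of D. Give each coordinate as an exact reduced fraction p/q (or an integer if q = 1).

D = (-111/17, -117/17)

1. D_x = -111/17  [line 23/51·x + -92/51·y + -161/17 = 0 ∩ |DE|² = 13/17]
2. D_y = -117/17  [line 23/51·x + -92/51·y + -161/17 = 0 ∩ |DE|² = 13/17]
   → D = (-111/17, -117/17)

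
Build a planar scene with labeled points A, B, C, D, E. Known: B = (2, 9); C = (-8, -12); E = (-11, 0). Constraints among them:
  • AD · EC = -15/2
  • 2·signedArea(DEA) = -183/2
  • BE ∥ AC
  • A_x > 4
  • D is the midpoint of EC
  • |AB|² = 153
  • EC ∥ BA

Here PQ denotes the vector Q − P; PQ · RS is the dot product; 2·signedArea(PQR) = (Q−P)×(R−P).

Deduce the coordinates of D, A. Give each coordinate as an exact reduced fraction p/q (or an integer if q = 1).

A = (5, -3)
D = (-19/2, -6)

1. D_x = -19/2  [D is the midpoint of EC]
2. D_y = -6  [D is the midpoint of EC]
   → D = (-19/2, -6)
3. A_x = 5  [BE ∥ AC ∩ EC ∥ BA]
4. A_y = -3  [BE ∥ AC ∩ EC ∥ BA]
   → A = (5, -3)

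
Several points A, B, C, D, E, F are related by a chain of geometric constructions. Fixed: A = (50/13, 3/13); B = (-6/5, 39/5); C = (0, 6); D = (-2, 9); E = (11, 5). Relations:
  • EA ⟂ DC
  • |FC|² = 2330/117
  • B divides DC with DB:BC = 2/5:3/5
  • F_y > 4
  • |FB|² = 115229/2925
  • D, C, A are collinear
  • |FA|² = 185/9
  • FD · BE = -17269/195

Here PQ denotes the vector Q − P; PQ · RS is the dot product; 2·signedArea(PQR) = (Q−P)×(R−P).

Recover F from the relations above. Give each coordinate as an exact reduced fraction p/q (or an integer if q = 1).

F = (167/39, 185/39)

1. F_x = 167/39  [line -61/5·x + 14/5·y + 7597/195 = 0 ∩ |FA|² = 185/9]
2. F_y = 185/39  [line -61/5·x + 14/5·y + 7597/195 = 0 ∩ |FA|² = 185/9]
   → F = (167/39, 185/39)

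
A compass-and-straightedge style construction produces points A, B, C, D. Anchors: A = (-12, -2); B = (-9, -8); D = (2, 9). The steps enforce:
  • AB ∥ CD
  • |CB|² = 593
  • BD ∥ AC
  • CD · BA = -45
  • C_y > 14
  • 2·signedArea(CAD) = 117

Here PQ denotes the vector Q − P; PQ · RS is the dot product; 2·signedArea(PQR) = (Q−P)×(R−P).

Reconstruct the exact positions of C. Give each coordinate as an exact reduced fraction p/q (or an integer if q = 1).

1. C_x = -1  [AB ∥ CD ∩ BD ∥ AC]
2. C_y = 15  [AB ∥ CD ∩ BD ∥ AC]
   → C = (-1, 15)

C = (-1, 15)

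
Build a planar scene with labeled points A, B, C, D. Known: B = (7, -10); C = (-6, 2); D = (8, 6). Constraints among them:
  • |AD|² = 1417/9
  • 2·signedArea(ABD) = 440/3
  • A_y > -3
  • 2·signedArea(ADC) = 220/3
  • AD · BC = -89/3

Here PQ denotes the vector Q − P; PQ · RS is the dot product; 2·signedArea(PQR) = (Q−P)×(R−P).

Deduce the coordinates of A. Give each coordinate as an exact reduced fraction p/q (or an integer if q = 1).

1. A_x = -5/3  [2·signedArea(ABD) = 440/3 ∩ 2·signedArea(ADC) = 220/3]
2. A_y = -2  [2·signedArea(ABD) = 440/3 ∩ 2·signedArea(ADC) = 220/3]
   → A = (-5/3, -2)

A = (-5/3, -2)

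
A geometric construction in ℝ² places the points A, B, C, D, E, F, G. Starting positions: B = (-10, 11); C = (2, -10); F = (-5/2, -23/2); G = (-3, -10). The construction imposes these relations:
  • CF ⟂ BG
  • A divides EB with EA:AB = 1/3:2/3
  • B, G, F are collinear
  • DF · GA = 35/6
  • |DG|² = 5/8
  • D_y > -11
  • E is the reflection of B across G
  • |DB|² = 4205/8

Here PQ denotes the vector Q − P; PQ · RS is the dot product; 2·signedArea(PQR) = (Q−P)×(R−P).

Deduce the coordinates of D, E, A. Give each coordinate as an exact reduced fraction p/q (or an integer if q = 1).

1. E_x = 4  [E is the reflection of B across G]
2. E_y = -31  [E is the reflection of B across G]
   → E = (4, -31)
3. A_x = -2/3  [A divides EB with EA:AB = 1/3:2/3]
4. A_y = -17  [A divides EB with EA:AB = 1/3:2/3]
   → A = (-2/3, -17)
5. D_x = -11/4  [line -7/3·x + 7·y + 413/6 = 0 ∩ |DB|² = 4205/8]
6. D_y = -43/4  [line -7/3·x + 7·y + 413/6 = 0 ∩ |DB|² = 4205/8]
   → D = (-11/4, -43/4)

A = (-2/3, -17)
D = (-11/4, -43/4)
E = (4, -31)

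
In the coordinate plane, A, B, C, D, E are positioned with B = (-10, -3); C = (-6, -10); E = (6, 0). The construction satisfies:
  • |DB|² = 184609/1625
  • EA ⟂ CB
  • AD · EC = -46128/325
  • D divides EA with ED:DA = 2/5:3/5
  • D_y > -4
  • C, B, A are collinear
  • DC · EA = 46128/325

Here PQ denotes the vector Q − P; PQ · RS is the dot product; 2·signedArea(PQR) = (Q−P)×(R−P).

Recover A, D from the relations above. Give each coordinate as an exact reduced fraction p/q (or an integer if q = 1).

A = (-478/65, -496/65)
D = (214/325, -992/325)

1. A_x = -478/65  [C, B, A are collinear ∩ EA ⟂ CB]
2. A_y = -496/65  [C, B, A are collinear ∩ EA ⟂ CB]
   → A = (-478/65, -496/65)
3. D_x = 214/325  [D divides EA with ED:DA = 2/5:3/5]
4. D_y = -992/325  [D divides EA with ED:DA = 2/5:3/5]
   → D = (214/325, -992/325)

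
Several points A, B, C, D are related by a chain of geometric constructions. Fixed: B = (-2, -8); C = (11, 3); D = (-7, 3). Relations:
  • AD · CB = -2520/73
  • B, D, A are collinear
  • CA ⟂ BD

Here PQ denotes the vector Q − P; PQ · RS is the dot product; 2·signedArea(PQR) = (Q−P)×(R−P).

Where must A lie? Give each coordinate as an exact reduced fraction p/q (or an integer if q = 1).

A = (-286/73, -276/73)

1. A_x = -286/73  [B, D, A are collinear ∩ CA ⟂ BD]
2. A_y = -276/73  [B, D, A are collinear ∩ CA ⟂ BD]
   → A = (-286/73, -276/73)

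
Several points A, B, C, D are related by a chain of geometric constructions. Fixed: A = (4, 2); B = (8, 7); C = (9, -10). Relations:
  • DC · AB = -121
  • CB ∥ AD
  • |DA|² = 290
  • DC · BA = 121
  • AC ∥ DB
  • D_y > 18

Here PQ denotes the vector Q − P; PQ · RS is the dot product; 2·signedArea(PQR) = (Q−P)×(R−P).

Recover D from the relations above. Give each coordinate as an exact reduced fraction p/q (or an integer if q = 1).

D = (3, 19)

1. D_x = 3  [AC ∥ DB ∩ CB ∥ AD]
2. D_y = 19  [AC ∥ DB ∩ CB ∥ AD]
   → D = (3, 19)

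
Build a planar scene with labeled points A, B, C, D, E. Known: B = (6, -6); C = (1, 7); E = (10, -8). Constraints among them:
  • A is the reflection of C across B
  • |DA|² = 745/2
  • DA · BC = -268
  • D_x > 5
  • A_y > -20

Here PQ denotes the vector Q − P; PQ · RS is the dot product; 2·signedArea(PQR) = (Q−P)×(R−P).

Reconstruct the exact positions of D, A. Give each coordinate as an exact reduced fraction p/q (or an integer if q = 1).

1. A_x = 11  [A is the reflection of C across B]
2. A_y = -19  [A is the reflection of C across B]
   → A = (11, -19)
3. D_x = 11/2  [line 5·x + -13·y + -34 = 0 ∩ |DA|² = 745/2]
4. D_y = -1/2  [line 5·x + -13·y + -34 = 0 ∩ |DA|² = 745/2]
   → D = (11/2, -1/2)

A = (11, -19)
D = (11/2, -1/2)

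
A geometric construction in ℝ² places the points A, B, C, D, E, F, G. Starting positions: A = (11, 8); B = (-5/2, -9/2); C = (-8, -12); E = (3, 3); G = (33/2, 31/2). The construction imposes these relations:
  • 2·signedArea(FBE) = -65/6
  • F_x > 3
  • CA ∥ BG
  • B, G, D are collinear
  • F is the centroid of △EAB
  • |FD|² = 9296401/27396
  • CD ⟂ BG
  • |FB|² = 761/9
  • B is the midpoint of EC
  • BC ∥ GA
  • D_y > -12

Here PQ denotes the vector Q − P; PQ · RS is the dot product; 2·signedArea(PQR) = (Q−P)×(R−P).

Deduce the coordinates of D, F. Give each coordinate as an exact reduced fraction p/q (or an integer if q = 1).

D = (-6738/761, -17029/1522)
F = (23/6, 13/6)

1. D_x = -6738/761  [B, G, D are collinear ∩ CD ⟂ BG]
2. D_y = -17029/1522  [B, G, D are collinear ∩ CD ⟂ BG]
   → D = (-6738/761, -17029/1522)
3. F_x = 23/6  [F is the centroid of △EAB]
4. F_y = 13/6  [F is the centroid of △EAB]
   → F = (23/6, 13/6)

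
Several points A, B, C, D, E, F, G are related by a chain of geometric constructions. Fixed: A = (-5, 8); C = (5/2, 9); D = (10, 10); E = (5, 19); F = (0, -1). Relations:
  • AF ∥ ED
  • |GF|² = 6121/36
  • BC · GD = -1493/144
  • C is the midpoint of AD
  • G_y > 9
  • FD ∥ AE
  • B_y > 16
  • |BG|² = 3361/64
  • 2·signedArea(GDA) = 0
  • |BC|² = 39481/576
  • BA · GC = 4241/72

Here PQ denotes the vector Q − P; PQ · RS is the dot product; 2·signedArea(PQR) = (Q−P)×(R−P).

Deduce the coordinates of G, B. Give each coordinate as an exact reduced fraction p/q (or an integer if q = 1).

B = (45/8, 50/3)
G = (15/2, 29/3)

1. G_x = 15/2  [line 2·x + -15·y + 130 = 0 ∩ |GF|² = 6121/36]
2. G_y = 29/3  [line 2·x + -15·y + 130 = 0 ∩ |GF|² = 6121/36]
   → G = (15/2, 29/3)
3. B_x = 45/8  [line 5·x + 2/3·y + -2825/72 = 0 ∩ |BC|² = 39481/576]
4. B_y = 50/3  [line 5·x + 2/3·y + -2825/72 = 0 ∩ |BC|² = 39481/576]
   → B = (45/8, 50/3)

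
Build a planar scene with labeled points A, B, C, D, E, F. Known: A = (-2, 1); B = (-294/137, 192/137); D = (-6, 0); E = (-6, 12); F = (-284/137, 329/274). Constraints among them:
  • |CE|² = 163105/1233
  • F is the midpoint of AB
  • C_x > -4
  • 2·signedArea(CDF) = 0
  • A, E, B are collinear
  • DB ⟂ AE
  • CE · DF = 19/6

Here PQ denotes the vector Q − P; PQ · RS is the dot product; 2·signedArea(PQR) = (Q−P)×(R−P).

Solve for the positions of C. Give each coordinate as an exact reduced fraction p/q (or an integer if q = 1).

1. C_x = -1390/411  [2·signedArea(CDF) = 0 ∩ CE · DF = 19/6]
2. C_y = 329/411  [2·signedArea(CDF) = 0 ∩ CE · DF = 19/6]
   → C = (-1390/411, 329/411)

C = (-1390/411, 329/411)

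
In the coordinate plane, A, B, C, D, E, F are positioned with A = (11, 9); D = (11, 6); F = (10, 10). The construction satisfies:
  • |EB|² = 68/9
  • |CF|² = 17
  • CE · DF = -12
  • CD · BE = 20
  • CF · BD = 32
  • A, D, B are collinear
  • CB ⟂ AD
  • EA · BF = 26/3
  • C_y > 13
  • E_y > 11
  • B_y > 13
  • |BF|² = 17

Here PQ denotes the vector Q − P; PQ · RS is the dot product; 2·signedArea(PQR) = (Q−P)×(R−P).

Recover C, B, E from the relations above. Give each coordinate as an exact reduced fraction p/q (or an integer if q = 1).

B = (11, 14)
C = (9, 14)
E = (31/3, 34/3)

1. B_x = 11  [A, D, B are collinear]
2. B_y = 14  [|BF|² = 17]
   → B = (11, 14)
3. E_x = 31/3  [line 1·x + 4·y + -167/3 = 0 ∩ |EB|² = 68/9]
4. E_y = 34/3  [line 1·x + 4·y + -167/3 = 0 ∩ |EB|² = 68/9]
   → E = (31/3, 34/3)
5. C_x = 9  [CD · BE = 20 ∩ CB ⟂ AD]
6. C_y = 14  [CD · BE = 20 ∩ CB ⟂ AD]
   → C = (9, 14)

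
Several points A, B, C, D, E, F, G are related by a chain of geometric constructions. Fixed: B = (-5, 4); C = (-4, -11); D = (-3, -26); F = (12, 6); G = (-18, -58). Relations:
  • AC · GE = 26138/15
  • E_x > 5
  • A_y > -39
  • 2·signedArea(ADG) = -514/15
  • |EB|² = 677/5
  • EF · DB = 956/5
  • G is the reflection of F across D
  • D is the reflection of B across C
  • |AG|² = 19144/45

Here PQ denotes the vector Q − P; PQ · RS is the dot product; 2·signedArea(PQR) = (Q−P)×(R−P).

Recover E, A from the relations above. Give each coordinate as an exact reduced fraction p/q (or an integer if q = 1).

1. E_x = 28/5  [line 2·x + -30·y + -176/5 = 0 ∩ |EB|² = 677/5]
2. E_y = -4/5  [line 2·x + -30·y + -176/5 = 0 ∩ |EB|² = 677/5]
   → E = (28/5, -4/5)
3. A_x = -152/15  [AC · GE = 26138/15 ∩ 2·signedArea(ADG) = -514/15]
4. A_y = -584/15  [AC · GE = 26138/15 ∩ 2·signedArea(ADG) = -514/15]
   → A = (-152/15, -584/15)

A = (-152/15, -584/15)
E = (28/5, -4/5)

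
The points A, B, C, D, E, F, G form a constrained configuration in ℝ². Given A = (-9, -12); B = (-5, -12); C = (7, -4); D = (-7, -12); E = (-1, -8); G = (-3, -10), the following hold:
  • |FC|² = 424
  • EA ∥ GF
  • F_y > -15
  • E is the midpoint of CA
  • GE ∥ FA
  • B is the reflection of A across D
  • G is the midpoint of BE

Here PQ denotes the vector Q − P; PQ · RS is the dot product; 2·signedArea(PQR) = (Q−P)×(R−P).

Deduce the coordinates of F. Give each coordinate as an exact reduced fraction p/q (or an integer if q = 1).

1. F_x = -11  [GE ∥ FA ∩ EA ∥ GF]
2. F_y = -14  [GE ∥ FA ∩ EA ∥ GF]
   → F = (-11, -14)

F = (-11, -14)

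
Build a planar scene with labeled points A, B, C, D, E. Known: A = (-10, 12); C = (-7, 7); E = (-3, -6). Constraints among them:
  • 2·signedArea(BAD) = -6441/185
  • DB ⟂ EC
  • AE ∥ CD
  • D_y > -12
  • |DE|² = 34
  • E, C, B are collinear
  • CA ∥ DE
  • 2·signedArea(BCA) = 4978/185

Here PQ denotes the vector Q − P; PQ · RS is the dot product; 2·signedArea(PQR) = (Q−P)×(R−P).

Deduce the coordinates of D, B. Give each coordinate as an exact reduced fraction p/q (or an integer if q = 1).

1. D_x = 0  [CA ∥ DE ∩ AE ∥ CD]
2. D_y = -11  [CA ∥ DE ∩ AE ∥ CD]
   → D = (0, -11)
3. B_x = -247/185  [E, C, B are collinear ∩ DB ⟂ EC]
4. B_y = -2111/185  [E, C, B are collinear ∩ DB ⟂ EC]
   → B = (-247/185, -2111/185)

B = (-247/185, -2111/185)
D = (0, -11)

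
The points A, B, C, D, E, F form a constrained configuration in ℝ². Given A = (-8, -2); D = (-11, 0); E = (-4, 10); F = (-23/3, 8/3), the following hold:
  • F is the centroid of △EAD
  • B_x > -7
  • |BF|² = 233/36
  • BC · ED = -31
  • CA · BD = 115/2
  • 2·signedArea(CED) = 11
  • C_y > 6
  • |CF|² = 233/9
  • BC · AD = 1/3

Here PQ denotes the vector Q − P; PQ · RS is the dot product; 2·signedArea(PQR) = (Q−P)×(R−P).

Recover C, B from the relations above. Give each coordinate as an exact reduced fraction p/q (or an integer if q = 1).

B = (-19/3, 29/6)
C = (-5, 7)

1. C_x = -5  [line 10·x + -7·y + 99 = 0 ∩ |CF|² = 233/9]
2. C_y = 7  [line 10·x + -7·y + 99 = 0 ∩ |CF|² = 233/9]
   → C = (-5, 7)
3. B_x = -19/3  [CA · BD = 115/2 ∩ BC · AD = 1/3]
4. B_y = 29/6  [CA · BD = 115/2 ∩ BC · AD = 1/3]
   → B = (-19/3, 29/6)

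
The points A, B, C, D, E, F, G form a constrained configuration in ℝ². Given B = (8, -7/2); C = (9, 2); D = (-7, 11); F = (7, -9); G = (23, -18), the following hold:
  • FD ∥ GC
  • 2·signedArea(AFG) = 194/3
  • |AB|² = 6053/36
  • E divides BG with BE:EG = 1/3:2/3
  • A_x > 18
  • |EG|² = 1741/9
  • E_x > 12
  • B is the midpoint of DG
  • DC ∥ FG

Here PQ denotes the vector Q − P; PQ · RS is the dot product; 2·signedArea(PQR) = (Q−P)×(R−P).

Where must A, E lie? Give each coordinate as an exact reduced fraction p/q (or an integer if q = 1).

A = (55/3, -34/3)
E = (13, -25/3)

1. A_x = 55/3  [line 9·x + 16·y + 49/3 = 0 ∩ |AB|² = 6053/36]
2. A_y = -34/3  [line 9·x + 16·y + 49/3 = 0 ∩ |AB|² = 6053/36]
   → A = (55/3, -34/3)
3. E_x = 13  [E divides BG with BE:EG = 1/3:2/3]
4. E_y = -25/3  [E divides BG with BE:EG = 1/3:2/3]
   → E = (13, -25/3)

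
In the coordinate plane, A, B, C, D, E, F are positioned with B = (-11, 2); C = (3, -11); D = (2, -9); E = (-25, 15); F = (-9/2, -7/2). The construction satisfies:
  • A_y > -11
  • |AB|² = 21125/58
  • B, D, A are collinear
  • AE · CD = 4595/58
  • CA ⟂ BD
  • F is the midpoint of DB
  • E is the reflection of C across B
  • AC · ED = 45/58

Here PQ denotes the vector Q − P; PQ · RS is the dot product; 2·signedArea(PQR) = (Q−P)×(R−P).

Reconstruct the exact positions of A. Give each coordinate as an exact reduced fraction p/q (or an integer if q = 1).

A = (207/58, -599/58)

1. A_x = 207/58  [B, D, A are collinear ∩ CA ⟂ BD]
2. A_y = -599/58  [B, D, A are collinear ∩ CA ⟂ BD]
   → A = (207/58, -599/58)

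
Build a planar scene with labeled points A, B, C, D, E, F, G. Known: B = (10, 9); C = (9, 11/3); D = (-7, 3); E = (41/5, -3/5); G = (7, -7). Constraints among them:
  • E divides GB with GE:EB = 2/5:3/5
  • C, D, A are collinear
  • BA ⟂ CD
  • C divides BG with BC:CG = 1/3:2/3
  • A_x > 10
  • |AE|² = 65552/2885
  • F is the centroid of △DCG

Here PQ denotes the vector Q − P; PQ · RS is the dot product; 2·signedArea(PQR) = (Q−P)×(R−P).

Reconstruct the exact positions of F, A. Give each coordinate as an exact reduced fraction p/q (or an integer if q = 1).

A = (5897/577, 2145/577)
F = (3, -1/9)

1. F_x = 3  [F is the centroid of △DCG]
2. F_y = -1/9  [F is the centroid of △DCG]
   → F = (3, -1/9)
3. A_x = 5897/577  [C, D, A are collinear ∩ BA ⟂ CD]
4. A_y = 2145/577  [C, D, A are collinear ∩ BA ⟂ CD]
   → A = (5897/577, 2145/577)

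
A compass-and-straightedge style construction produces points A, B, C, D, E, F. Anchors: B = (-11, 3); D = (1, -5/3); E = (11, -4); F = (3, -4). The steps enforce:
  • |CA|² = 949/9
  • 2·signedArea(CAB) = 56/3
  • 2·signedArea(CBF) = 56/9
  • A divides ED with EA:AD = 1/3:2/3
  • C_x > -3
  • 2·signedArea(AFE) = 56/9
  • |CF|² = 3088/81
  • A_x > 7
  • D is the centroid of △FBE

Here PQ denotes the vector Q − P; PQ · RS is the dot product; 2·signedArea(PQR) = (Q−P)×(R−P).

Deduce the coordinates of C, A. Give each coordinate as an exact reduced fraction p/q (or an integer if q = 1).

1. A_x = 23/3  [A divides ED with EA:AD = 1/3:2/3]
2. A_y = -29/9  [A divides ED with EA:AD = 1/3:2/3]
   → A = (23/3, -29/9)
3. C_x = -7/3  [2·signedArea(CBF) = 56/9 ∩ 2·signedArea(CAB) = 56/3]
4. C_y = -8/9  [2·signedArea(CBF) = 56/9 ∩ 2·signedArea(CAB) = 56/3]
   → C = (-7/3, -8/9)

A = (23/3, -29/9)
C = (-7/3, -8/9)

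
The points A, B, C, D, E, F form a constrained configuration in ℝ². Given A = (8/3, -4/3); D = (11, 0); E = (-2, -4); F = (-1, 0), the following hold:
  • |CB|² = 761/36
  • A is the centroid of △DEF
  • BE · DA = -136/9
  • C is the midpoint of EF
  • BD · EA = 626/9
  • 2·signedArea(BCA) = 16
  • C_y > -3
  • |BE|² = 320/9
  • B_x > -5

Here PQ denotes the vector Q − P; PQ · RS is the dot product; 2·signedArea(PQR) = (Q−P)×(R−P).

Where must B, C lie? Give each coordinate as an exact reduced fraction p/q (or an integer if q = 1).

1. B_x = -14/3  [BE · DA = -136/9 ∩ BD · EA = 626/9]
2. B_y = 4/3  [BE · DA = -136/9 ∩ BD · EA = 626/9]
   → B = (-14/3, 4/3)
3. C_x = -3/2  [C is the midpoint of EF]
4. C_y = -2  [C is the midpoint of EF]
   → C = (-3/2, -2)

B = (-14/3, 4/3)
C = (-3/2, -2)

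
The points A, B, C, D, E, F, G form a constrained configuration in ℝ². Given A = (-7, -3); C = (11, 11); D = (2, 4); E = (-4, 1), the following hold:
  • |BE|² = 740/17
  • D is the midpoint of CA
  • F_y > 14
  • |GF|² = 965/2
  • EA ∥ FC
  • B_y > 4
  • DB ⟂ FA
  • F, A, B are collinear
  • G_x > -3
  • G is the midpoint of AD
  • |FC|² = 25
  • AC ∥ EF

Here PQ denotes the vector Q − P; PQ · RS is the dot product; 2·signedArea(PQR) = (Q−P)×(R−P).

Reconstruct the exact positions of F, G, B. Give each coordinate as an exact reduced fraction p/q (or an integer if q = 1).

1. F_x = 14  [EA ∥ FC ∩ AC ∥ EF]
2. F_y = 15  [EA ∥ FC ∩ AC ∥ EF]
   → F = (14, 15)
3. G_x = -5/2  [G is the midpoint of AD]
4. G_y = 1/2  [G is the midpoint of AD]
   → G = (-5/2, 1/2)
5. B_x = 28/17  [F, A, B are collinear ∩ DB ⟂ FA]
6. B_y = 75/17  [F, A, B are collinear ∩ DB ⟂ FA]
   → B = (28/17, 75/17)

B = (28/17, 75/17)
F = (14, 15)
G = (-5/2, 1/2)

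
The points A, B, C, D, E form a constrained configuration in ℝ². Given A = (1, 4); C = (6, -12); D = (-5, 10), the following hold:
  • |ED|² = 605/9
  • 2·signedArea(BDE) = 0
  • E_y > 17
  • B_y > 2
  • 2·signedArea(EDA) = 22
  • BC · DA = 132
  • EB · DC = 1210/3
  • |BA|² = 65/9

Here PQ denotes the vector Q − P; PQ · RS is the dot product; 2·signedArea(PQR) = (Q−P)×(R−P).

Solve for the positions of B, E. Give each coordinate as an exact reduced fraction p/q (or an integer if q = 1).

B = (-4/3, 8/3)
E = (-26/3, 52/3)

1. E_x = -26/3  [line 6·x + 6·y + -52 = 0 ∩ |ED|² = 605/9]
2. E_y = 52/3  [line 6·x + 6·y + -52 = 0 ∩ |ED|² = 605/9]
   → E = (-26/3, 52/3)
3. B_x = -4/3  [2·signedArea(BDE) = 0 ∩ EB · DC = 1210/3]
4. B_y = 8/3  [2·signedArea(BDE) = 0 ∩ EB · DC = 1210/3]
   → B = (-4/3, 8/3)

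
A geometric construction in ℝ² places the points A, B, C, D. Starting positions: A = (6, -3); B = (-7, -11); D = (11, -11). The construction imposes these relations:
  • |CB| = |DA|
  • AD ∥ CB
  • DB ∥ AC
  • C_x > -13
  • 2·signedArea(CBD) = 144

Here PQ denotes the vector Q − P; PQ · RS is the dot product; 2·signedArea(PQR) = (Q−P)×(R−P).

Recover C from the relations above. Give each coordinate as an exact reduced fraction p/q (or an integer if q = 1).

1. C_x = -12  [AD ∥ CB ∩ DB ∥ AC]
2. C_y = -3  [AD ∥ CB ∩ DB ∥ AC]
   → C = (-12, -3)

C = (-12, -3)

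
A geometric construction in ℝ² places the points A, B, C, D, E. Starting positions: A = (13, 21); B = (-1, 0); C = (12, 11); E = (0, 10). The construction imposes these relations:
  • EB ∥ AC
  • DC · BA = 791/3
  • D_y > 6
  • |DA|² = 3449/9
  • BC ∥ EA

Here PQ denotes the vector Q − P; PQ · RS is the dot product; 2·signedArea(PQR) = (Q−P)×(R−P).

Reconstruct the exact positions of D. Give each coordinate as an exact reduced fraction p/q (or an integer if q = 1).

D = (-1/3, 20/3)

1. D_x = -1/3  [line -14·x + -21·y + 406/3 = 0 ∩ |DA|² = 3449/9]
2. D_y = 20/3  [line -14·x + -21·y + 406/3 = 0 ∩ |DA|² = 3449/9]
   → D = (-1/3, 20/3)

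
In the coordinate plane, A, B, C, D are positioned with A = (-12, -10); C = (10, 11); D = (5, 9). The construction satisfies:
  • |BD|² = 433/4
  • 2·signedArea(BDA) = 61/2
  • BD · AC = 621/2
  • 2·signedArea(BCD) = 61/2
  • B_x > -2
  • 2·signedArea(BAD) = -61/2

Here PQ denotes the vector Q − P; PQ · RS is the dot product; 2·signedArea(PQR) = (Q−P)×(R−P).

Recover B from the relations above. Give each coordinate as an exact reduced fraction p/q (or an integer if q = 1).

1. B_x = -1  [2·signedArea(BDA) = 61/2 ∩ 2·signedArea(BCD) = 61/2]
2. B_y = 1/2  [2·signedArea(BDA) = 61/2 ∩ 2·signedArea(BCD) = 61/2]
   → B = (-1, 1/2)

B = (-1, 1/2)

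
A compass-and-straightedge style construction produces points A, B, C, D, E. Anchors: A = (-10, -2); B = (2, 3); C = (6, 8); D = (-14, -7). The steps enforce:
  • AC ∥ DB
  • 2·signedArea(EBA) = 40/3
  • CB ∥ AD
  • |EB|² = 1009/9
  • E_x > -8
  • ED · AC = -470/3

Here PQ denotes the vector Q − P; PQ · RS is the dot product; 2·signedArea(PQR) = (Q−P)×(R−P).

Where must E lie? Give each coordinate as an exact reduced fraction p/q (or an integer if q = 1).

E = (-22/3, -2)

1. E_x = -22/3  [ED · AC = -470/3 ∩ 2·signedArea(EBA) = 40/3]
2. E_y = -2  [ED · AC = -470/3 ∩ 2·signedArea(EBA) = 40/3]
   → E = (-22/3, -2)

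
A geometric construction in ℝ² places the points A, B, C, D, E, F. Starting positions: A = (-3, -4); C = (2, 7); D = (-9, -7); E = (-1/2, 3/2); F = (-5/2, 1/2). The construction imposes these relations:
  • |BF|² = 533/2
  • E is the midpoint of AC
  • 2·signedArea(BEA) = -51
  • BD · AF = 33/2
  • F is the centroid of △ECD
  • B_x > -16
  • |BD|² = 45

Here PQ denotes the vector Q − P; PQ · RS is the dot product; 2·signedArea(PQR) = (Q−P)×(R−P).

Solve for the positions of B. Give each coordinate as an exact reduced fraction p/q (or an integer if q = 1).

B = (-15, -10)

1. B_x = -15  [BD · AF = 33/2 ∩ 2·signedArea(BEA) = -51]
2. B_y = -10  [BD · AF = 33/2 ∩ 2·signedArea(BEA) = -51]
   → B = (-15, -10)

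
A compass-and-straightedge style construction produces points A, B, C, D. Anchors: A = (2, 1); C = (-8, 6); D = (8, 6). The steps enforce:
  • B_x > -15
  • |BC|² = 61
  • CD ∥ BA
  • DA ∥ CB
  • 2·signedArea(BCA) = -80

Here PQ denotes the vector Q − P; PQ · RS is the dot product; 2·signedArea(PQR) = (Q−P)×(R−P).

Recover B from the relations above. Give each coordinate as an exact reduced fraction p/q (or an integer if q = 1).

B = (-14, 1)

1. B_x = -14  [CD ∥ BA ∩ DA ∥ CB]
2. B_y = 1  [CD ∥ BA ∩ DA ∥ CB]
   → B = (-14, 1)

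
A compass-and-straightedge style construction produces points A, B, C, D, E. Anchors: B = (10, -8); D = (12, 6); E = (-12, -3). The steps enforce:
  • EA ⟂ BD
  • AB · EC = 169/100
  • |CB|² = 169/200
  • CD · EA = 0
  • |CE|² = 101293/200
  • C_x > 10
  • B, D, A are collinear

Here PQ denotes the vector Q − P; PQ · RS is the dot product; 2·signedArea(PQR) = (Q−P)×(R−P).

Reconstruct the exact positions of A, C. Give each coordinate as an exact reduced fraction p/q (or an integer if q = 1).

A = (513/50, -309/50)
C = (1013/100, -709/100)

1. A_x = 513/50  [B, D, A are collinear ∩ EA ⟂ BD]
2. A_y = -309/50  [B, D, A are collinear ∩ EA ⟂ BD]
   → A = (513/50, -309/50)
3. C_x = 1013/100  [CD · EA = 0 ∩ AB · EC = 169/100]
4. C_y = -709/100  [CD · EA = 0 ∩ AB · EC = 169/100]
   → C = (1013/100, -709/100)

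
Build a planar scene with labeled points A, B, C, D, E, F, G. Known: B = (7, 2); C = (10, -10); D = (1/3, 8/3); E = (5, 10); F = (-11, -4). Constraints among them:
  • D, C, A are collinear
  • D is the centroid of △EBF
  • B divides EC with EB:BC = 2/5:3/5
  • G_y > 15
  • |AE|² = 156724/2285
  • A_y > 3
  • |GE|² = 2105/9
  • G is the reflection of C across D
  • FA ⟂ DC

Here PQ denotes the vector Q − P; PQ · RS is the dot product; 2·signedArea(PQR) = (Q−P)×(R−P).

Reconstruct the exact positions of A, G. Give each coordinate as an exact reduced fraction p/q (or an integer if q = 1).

1. A_x = -1423/2285  [D, C, A are collinear ∩ FA ⟂ DC]
2. A_y = 8956/2285  [D, C, A are collinear ∩ FA ⟂ DC]
   → A = (-1423/2285, 8956/2285)
3. G_x = -28/3  [G is the reflection of C across D]
4. G_y = 46/3  [G is the reflection of C across D]
   → G = (-28/3, 46/3)

A = (-1423/2285, 8956/2285)
G = (-28/3, 46/3)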